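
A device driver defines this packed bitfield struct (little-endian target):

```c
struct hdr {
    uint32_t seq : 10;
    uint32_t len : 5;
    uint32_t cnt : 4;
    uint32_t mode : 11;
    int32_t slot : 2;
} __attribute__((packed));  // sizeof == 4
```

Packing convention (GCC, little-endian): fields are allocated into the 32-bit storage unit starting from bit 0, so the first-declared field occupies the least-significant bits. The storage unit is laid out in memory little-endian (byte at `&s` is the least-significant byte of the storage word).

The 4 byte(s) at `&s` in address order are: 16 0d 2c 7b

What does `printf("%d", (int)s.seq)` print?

278

[0]=0x16 [1]=0x0d [2]=0x2c [3]=0x7b (little-endian) → word 0x7b2c0d16
seq [0+:10] = (word>>0) & 0x3ff = 278  ←
len [10+:5] = (word>>10) & 0x1f = 3
cnt [15+:4] = (word>>15) & 0xf = 8
mode [19+:11] = (word>>19) & 0x7ff = 1893
slot [30+:2] = (word>>30) & 0x3 = 1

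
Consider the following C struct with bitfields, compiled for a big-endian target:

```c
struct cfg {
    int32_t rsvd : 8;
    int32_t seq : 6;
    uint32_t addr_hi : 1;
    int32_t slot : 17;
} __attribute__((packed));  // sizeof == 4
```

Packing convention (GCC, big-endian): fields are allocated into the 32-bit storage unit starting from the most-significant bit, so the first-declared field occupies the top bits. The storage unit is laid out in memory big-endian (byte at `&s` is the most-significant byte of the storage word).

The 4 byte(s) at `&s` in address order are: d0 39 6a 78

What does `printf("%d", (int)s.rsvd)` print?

-48

[0]=0xd0 [1]=0x39 [2]=0x6a [3]=0x78 (big-endian) → word 0xd0396a78
rsvd:8 @ bit 24 → (0xd0396a78>>24)&0xff = 0xd0  ←
seq:6 @ bit 18 → (0xd0396a78>>18)&0x3f = 0xe
addr_hi:1 @ bit 17 → (0xd0396a78>>17)&0x1 = 0x0
slot:17 @ bit 0 → (0xd0396a78>>0)&0x1ffff = 0x16a78
rsvd signed 8b, MSB=1: 208 - 256 = -48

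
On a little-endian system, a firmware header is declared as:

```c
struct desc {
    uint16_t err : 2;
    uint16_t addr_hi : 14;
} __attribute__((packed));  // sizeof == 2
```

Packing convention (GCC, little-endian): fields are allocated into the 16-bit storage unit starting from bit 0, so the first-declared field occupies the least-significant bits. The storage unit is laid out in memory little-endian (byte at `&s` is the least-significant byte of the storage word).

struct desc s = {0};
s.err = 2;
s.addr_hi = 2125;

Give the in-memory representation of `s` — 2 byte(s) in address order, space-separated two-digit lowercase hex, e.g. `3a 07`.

err (2b) val=2 bits=0x2 at bit 0: 0x0002
addr_hi (14b) val=2125 bits=0x84d at bit 2: 0x2136
word = 0x2136 → little-endian bytes:
  [0]=0x36  [1]=0x21

36 21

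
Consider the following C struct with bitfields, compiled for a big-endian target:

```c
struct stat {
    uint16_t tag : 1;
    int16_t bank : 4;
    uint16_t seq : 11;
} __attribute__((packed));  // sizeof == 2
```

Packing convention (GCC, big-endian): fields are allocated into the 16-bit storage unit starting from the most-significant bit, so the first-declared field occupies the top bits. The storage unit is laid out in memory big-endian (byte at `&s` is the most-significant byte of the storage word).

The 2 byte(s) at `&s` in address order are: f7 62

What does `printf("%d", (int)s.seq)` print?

1890

[0]=0xf7 [1]=0x62 (big-endian) → word 0xf762
tag [15+:1] = (word>>15) & 0x1 = 1
bank [11+:4] = (word>>11) & 0xf = 14
seq [0+:11] = (word>>0) & 0x7ff = 1890  ←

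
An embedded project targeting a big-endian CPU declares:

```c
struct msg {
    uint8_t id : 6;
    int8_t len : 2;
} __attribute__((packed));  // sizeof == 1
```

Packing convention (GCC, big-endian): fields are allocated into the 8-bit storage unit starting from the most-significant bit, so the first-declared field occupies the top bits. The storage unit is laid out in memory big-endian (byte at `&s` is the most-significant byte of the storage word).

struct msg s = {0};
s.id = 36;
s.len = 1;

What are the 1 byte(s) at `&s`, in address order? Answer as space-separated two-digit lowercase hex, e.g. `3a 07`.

91

id (6b) val=36 bits=0x24 at bit 2: 0x90
len (2b) val=1 bits=0x1 at bit 0: 0x91
word = 0x91 → big-endian bytes:
  [0]=0x91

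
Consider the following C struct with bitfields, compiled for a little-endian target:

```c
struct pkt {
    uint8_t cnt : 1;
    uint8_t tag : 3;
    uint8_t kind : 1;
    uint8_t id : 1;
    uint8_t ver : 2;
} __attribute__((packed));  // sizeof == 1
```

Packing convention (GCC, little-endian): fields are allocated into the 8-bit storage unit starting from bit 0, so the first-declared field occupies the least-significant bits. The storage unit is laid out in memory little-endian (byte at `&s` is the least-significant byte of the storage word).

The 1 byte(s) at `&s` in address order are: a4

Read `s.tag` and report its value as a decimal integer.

[0]=0xa4 (little-endian) → word 0xa4
cnt [0+:1] = (word>>0) & 0x1 = 0
tag [1+:3] = (word>>1) & 0x7 = 2  ←
kind [4+:1] = (word>>4) & 0x1 = 0
id [5+:1] = (word>>5) & 0x1 = 1
ver [6+:2] = (word>>6) & 0x3 = 2

2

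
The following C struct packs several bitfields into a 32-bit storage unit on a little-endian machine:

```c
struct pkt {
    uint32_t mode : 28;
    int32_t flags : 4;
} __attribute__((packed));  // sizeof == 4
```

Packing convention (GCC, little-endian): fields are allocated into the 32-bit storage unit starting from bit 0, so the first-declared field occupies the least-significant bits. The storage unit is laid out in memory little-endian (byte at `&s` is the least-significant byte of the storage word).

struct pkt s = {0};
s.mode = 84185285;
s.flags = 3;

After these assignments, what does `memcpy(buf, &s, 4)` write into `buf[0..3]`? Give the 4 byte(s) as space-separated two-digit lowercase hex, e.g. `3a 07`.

[0+:28] mode=84185285 & 0xfffffff = 0x50490c5; word=0x050490c5
[28+:4] flags=3 & 0xf = 0x3; word=0x350490c5
word = 0x350490c5 → little-endian bytes:
  [0]=0xc5  [1]=0x90  [2]=0x04  [3]=0x35

c5 90 04 35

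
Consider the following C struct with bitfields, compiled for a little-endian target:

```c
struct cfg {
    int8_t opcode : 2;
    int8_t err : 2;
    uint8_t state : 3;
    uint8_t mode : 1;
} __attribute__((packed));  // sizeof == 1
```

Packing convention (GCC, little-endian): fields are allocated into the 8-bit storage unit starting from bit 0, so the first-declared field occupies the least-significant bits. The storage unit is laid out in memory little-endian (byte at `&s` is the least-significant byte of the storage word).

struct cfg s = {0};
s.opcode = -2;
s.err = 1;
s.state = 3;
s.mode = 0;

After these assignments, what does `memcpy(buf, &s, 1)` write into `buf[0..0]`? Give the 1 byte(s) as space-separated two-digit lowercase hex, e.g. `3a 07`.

opcode (2b) val=-2 bits=0x2 at bit 0: 0x02
err (2b) val=1 bits=0x1 at bit 2: 0x06
state (3b) val=3 bits=0x3 at bit 4: 0x36
mode (1b) val=0 bits=0x0 at bit 7: 0x36
word = 0x36 → little-endian bytes:
  [0]=0x36

36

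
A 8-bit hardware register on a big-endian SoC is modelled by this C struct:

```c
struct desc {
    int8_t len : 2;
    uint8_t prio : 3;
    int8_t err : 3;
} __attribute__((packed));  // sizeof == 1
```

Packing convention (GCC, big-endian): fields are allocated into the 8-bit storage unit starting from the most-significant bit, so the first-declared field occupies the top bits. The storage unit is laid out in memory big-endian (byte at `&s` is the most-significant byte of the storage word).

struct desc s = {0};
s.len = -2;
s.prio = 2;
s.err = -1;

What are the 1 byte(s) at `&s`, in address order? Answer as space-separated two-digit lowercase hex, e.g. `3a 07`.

97

[6+:2] len=-2 & 0x3 = 0x2; word=0x80
[3+:3] prio=2 & 0x7 = 0x2; word=0x90
[0+:3] err=-1 & 0x7 = 0x7; word=0x97
word = 0x97 → big-endian bytes:
  [0]=0x97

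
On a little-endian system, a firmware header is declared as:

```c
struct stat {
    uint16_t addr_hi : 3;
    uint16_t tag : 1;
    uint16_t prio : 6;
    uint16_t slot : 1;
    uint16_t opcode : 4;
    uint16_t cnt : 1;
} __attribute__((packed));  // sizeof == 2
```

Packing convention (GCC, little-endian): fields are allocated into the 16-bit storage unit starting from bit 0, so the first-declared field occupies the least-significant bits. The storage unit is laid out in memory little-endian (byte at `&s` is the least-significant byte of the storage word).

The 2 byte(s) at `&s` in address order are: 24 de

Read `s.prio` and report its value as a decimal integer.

[0]=0x24 [1]=0xde (little-endian) → word 0xde24
addr_hi:3 @ bit 0 → (0xde24>>0)&0x7 = 0x4
tag:1 @ bit 3 → (0xde24>>3)&0x1 = 0x0
prio:6 @ bit 4 → (0xde24>>4)&0x3f = 0x22  ←
slot:1 @ bit 10 → (0xde24>>10)&0x1 = 0x1
opcode:4 @ bit 11 → (0xde24>>11)&0xf = 0xb
cnt:1 @ bit 15 → (0xde24>>15)&0x1 = 0x1

34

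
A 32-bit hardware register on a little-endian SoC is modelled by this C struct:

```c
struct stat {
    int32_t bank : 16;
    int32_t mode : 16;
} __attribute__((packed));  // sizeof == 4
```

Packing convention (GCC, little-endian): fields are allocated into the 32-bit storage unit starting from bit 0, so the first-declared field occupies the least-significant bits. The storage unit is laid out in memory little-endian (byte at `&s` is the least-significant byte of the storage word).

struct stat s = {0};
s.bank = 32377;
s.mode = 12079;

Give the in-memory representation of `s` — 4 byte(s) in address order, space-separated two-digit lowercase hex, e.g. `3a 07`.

79 7e 2f 2f

bank:16 = 32377 → 0x7e79 << 0 → word 0x00007e79
mode:16 = 12079 → 0x2f2f << 16 → word 0x2f2f7e79
word = 0x2f2f7e79 → little-endian bytes:
  [0]=0x79  [1]=0x7e  [2]=0x2f  [3]=0x2f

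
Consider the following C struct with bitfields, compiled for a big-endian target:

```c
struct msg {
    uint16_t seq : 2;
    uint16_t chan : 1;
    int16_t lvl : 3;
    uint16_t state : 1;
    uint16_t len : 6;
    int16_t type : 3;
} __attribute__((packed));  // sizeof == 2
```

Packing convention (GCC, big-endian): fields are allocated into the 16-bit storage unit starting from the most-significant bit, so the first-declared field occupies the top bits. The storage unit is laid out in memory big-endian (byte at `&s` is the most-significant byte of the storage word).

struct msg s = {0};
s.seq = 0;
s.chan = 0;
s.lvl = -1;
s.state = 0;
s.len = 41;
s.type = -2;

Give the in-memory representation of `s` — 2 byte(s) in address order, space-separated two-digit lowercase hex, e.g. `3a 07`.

1d 4e

seq (2b) val=0 bits=0x0 at bit 14: 0x0000
chan (1b) val=0 bits=0x0 at bit 13: 0x0000
lvl (3b) val=-1 bits=0x7 at bit 10: 0x1c00
state (1b) val=0 bits=0x0 at bit 9: 0x1c00
len (6b) val=41 bits=0x29 at bit 3: 0x1d48
type (3b) val=-2 bits=0x6 at bit 0: 0x1d4e
word = 0x1d4e → big-endian bytes:
  [0]=0x1d  [1]=0x4e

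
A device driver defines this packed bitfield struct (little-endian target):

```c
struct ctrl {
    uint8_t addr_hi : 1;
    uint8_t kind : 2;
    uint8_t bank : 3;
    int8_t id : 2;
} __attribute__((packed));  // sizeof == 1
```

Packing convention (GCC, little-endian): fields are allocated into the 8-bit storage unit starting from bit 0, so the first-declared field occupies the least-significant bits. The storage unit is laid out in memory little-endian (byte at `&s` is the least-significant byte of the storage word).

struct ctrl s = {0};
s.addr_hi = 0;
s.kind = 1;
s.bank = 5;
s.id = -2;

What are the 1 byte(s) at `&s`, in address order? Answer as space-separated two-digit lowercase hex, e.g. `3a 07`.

addr_hi:1 = 0 → 0x0 << 0 → word 0x00
kind:2 = 1 → 0x1 << 1 → word 0x02
bank:3 = 5 → 0x5 << 3 → word 0x2a
id:2 = -2 → 0x2 << 6 → word 0xaa
word = 0xaa → little-endian bytes:
  [0]=0xaa

aa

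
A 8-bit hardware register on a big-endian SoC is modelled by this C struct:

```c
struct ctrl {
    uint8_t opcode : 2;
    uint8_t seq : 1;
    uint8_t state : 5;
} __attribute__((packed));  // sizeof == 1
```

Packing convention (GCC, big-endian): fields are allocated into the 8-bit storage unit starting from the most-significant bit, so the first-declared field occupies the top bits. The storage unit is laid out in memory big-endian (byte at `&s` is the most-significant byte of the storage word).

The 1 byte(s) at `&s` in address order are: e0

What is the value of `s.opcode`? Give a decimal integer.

3

[0]=0xe0 (big-endian) → word 0xe0
opcode:2 @ bit 6 → (0xe0>>6)&0x3 = 0x3  ←
seq:1 @ bit 5 → (0xe0>>5)&0x1 = 0x1
state:5 @ bit 0 → (0xe0>>0)&0x1f = 0x0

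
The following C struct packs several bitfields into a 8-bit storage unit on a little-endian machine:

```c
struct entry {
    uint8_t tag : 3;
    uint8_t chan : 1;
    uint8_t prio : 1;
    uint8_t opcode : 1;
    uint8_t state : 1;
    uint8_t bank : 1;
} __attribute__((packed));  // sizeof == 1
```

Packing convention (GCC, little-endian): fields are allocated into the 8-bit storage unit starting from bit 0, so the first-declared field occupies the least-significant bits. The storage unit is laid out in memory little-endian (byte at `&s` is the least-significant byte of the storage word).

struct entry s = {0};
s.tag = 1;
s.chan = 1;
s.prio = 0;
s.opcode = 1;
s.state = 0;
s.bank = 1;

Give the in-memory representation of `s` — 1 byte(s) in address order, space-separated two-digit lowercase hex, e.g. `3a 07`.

tag:3 = 1 → 0x1 << 0 → word 0x01
chan:1 = 1 → 0x1 << 3 → word 0x09
prio:1 = 0 → 0x0 << 4 → word 0x09
opcode:1 = 1 → 0x1 << 5 → word 0x29
state:1 = 0 → 0x0 << 6 → word 0x29
bank:1 = 1 → 0x1 << 7 → word 0xa9
word = 0xa9 → little-endian bytes:
  [0]=0xa9

a9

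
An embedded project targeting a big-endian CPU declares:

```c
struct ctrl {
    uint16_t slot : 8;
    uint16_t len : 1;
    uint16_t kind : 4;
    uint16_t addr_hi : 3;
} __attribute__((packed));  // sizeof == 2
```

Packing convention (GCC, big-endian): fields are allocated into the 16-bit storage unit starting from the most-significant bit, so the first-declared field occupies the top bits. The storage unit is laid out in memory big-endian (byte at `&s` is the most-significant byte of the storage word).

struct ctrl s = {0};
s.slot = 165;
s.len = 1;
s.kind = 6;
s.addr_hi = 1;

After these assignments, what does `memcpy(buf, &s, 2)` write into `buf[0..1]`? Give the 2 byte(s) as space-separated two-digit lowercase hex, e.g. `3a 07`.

slot (8b) val=165 bits=0xa5 at bit 8: 0xa500
len (1b) val=1 bits=0x1 at bit 7: 0xa580
kind (4b) val=6 bits=0x6 at bit 3: 0xa5b0
addr_hi (3b) val=1 bits=0x1 at bit 0: 0xa5b1
word = 0xa5b1 → big-endian bytes:
  [0]=0xa5  [1]=0xb1

a5 b1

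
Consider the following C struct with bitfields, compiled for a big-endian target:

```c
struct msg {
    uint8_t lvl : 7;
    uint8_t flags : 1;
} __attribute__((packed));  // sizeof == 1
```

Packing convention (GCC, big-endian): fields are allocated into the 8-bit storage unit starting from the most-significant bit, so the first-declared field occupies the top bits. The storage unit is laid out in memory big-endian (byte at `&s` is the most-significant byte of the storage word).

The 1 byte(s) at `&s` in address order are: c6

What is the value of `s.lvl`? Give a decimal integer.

99

[0]=0xc6 (big-endian) → word 0xc6
lvl:7 @ bit 1 → (0xc6>>1)&0x7f = 0x63  ←
flags:1 @ bit 0 → (0xc6>>0)&0x1 = 0x0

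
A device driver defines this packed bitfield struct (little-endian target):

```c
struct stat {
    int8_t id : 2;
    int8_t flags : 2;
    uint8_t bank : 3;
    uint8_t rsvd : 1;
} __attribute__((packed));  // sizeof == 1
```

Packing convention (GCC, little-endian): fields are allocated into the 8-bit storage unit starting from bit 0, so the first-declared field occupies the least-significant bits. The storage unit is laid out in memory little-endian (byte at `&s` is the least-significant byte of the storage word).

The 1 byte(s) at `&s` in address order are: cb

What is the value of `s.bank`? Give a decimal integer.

4

[0]=0xcb (little-endian) → word 0xcb
id:2 @ bit 0 → (0xcb>>0)&0x3 = 0x3
flags:2 @ bit 2 → (0xcb>>2)&0x3 = 0x2
bank:3 @ bit 4 → (0xcb>>4)&0x7 = 0x4  ←
rsvd:1 @ bit 7 → (0xcb>>7)&0x1 = 0x1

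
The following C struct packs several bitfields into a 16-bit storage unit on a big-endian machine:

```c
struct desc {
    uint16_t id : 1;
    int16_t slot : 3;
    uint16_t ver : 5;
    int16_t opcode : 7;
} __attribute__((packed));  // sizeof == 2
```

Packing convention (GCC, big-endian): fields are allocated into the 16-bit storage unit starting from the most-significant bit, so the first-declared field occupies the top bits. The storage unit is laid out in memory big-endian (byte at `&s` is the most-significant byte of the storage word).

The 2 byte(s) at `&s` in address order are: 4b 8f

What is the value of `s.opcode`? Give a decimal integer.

[0]=0x4b [1]=0x8f (big-endian) → word 0x4b8f
id [15+:1] = (word>>15) & 0x1 = 0
slot [12+:3] = (word>>12) & 0x7 = 4
ver [7+:5] = (word>>7) & 0x1f = 23
opcode [0+:7] = (word>>0) & 0x7f = 15  ←
opcode signed 7b, MSB=0: value = 15

15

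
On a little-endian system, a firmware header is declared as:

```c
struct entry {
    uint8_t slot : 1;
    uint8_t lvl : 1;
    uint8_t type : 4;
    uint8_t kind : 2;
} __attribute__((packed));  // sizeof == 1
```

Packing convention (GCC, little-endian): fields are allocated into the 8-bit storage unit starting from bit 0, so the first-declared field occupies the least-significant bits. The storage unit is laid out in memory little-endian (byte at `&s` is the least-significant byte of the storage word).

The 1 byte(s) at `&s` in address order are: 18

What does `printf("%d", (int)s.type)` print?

6

[0]=0x18 (little-endian) → word 0x18
slot [0+:1] = (word>>0) & 0x1 = 0
lvl [1+:1] = (word>>1) & 0x1 = 0
type [2+:4] = (word>>2) & 0xf = 6  ←
kind [6+:2] = (word>>6) & 0x3 = 0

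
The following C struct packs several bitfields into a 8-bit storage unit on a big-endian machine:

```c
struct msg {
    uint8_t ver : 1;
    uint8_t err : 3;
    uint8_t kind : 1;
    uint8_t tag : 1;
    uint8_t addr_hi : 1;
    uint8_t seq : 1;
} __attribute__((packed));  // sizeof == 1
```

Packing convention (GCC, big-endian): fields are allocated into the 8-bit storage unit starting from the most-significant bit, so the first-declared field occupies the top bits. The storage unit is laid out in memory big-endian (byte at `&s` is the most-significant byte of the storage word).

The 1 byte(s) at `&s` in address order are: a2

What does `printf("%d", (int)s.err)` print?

[0]=0xa2 (big-endian) → word 0xa2
ver:1 @ bit 7 → (0xa2>>7)&0x1 = 0x1
err:3 @ bit 4 → (0xa2>>4)&0x7 = 0x2  ←
kind:1 @ bit 3 → (0xa2>>3)&0x1 = 0x0
tag:1 @ bit 2 → (0xa2>>2)&0x1 = 0x0
addr_hi:1 @ bit 1 → (0xa2>>1)&0x1 = 0x1
seq:1 @ bit 0 → (0xa2>>0)&0x1 = 0x0

2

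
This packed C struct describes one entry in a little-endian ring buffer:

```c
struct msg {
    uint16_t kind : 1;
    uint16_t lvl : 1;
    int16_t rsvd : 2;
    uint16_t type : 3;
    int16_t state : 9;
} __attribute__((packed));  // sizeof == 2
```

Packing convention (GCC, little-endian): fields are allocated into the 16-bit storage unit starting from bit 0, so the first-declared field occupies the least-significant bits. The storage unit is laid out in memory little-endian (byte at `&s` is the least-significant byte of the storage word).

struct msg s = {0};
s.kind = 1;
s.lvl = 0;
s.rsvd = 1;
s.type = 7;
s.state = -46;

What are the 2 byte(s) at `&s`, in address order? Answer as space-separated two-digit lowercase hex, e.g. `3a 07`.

75 e9

kind (1b) val=1 bits=0x1 at bit 0: 0x0001
lvl (1b) val=0 bits=0x0 at bit 1: 0x0001
rsvd (2b) val=1 bits=0x1 at bit 2: 0x0005
type (3b) val=7 bits=0x7 at bit 4: 0x0075
state (9b) val=-46 bits=0x1d2 at bit 7: 0xe975
word = 0xe975 → little-endian bytes:
  [0]=0x75  [1]=0xe9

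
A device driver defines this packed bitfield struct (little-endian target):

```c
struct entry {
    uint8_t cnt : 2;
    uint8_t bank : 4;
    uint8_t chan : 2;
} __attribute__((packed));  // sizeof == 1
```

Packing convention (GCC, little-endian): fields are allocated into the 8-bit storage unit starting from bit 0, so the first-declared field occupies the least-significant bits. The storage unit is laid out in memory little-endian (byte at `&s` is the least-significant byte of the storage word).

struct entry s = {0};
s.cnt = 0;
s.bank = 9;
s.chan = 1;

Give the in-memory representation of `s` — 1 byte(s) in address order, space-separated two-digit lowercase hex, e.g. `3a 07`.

cnt (2b) val=0 bits=0x0 at bit 0: 0x00
bank (4b) val=9 bits=0x9 at bit 2: 0x24
chan (2b) val=1 bits=0x1 at bit 6: 0x64
word = 0x64 → little-endian bytes:
  [0]=0x64

64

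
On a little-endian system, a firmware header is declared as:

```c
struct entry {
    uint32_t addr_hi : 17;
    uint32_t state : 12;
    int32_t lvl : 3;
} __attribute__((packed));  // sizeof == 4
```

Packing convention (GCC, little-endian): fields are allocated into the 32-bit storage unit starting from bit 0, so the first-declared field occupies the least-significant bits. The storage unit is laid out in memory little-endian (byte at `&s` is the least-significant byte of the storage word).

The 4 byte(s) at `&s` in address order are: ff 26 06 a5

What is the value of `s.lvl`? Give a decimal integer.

[0]=0xff [1]=0x26 [2]=0x06 [3]=0xa5 (little-endian) → word 0xa50626ff
addr_hi [0+:17] = (word>>0) & 0x1ffff = 9983
state [17+:12] = (word>>17) & 0xfff = 643
lvl [29+:3] = (word>>29) & 0x7 = 5  ←
lvl signed 3b, MSB=1: 5 - 8 = -3

-3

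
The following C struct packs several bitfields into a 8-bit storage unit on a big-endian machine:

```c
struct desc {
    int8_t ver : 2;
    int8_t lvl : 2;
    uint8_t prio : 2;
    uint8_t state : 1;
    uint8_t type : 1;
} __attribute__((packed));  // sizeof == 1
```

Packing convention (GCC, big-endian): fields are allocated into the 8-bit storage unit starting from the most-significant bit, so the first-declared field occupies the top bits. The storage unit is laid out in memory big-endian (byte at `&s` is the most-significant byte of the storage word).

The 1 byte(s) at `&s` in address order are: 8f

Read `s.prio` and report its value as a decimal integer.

3

[0]=0x8f (big-endian) → word 0x8f
ver:2 @ bit 6 → (0x8f>>6)&0x3 = 0x2
lvl:2 @ bit 4 → (0x8f>>4)&0x3 = 0x0
prio:2 @ bit 2 → (0x8f>>2)&0x3 = 0x3  ←
state:1 @ bit 1 → (0x8f>>1)&0x1 = 0x1
type:1 @ bit 0 → (0x8f>>0)&0x1 = 0x1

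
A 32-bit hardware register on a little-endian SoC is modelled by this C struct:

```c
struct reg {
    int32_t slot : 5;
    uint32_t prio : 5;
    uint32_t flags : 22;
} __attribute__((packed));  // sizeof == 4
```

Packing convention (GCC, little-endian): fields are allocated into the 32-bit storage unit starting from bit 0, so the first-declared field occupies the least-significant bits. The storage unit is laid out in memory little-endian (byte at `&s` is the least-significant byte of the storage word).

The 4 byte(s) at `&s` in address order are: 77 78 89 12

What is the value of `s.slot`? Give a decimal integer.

[0]=0x77 [1]=0x78 [2]=0x89 [3]=0x12 (little-endian) → word 0x12897877
slot:5 @ bit 0 → (0x12897877>>0)&0x1f = 0x17  ←
prio:5 @ bit 5 → (0x12897877>>5)&0x1f = 0x3
flags:22 @ bit 10 → (0x12897877>>10)&0x3fffff = 0x4a25e
slot signed 5b, MSB=1: 23 - 32 = -9

-9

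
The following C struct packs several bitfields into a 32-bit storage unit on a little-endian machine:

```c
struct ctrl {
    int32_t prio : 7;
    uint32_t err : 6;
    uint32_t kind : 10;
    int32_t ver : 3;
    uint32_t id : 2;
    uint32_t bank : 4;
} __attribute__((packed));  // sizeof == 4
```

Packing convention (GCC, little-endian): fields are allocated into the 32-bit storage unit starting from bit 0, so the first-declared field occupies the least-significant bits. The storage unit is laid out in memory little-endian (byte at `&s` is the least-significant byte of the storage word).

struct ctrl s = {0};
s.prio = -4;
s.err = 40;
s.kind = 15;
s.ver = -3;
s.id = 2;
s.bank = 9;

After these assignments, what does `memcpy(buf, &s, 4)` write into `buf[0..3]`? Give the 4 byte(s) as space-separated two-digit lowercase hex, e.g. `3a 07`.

prio (7b) val=-4 bits=0x7c at bit 0: 0x0000007c
err (6b) val=40 bits=0x28 at bit 7: 0x0000147c
kind (10b) val=15 bits=0xf at bit 13: 0x0001f47c
ver (3b) val=-3 bits=0x5 at bit 23: 0x0281f47c
id (2b) val=2 bits=0x2 at bit 26: 0x0a81f47c
bank (4b) val=9 bits=0x9 at bit 28: 0x9a81f47c
word = 0x9a81f47c → little-endian bytes:
  [0]=0x7c  [1]=0xf4  [2]=0x81  [3]=0x9a

7c f4 81 9a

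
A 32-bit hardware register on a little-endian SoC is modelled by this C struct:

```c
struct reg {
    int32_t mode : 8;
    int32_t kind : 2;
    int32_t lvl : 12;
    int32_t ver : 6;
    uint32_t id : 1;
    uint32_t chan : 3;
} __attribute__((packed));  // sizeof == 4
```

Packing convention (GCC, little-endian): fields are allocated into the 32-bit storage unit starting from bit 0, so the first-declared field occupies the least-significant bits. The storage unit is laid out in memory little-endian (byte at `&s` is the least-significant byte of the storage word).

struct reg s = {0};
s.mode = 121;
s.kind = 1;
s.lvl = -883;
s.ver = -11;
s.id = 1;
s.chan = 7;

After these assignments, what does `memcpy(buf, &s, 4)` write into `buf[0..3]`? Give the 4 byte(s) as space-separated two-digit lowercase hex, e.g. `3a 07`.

mode (8b) val=121 bits=0x79 at bit 0: 0x00000079
kind (2b) val=1 bits=0x1 at bit 8: 0x00000179
lvl (12b) val=-883 bits=0xc8d at bit 10: 0x00323579
ver (6b) val=-11 bits=0x35 at bit 22: 0x0d723579
id (1b) val=1 bits=0x1 at bit 28: 0x1d723579
chan (3b) val=7 bits=0x7 at bit 29: 0xfd723579
word = 0xfd723579 → little-endian bytes:
  [0]=0x79  [1]=0x35  [2]=0x72  [3]=0xfd

79 35 72 fd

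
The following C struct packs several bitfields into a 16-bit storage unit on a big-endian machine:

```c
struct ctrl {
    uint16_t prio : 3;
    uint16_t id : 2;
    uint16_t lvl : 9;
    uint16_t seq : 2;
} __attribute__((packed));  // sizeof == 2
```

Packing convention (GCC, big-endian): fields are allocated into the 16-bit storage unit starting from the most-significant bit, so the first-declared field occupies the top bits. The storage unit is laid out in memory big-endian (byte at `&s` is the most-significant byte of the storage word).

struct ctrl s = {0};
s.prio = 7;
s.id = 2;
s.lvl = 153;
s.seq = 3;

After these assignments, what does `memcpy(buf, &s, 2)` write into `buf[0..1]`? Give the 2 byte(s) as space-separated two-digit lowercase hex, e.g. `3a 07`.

f2 67

prio:3 = 7 → 0x7 << 13 → word 0xe000
id:2 = 2 → 0x2 << 11 → word 0xf000
lvl:9 = 153 → 0x99 << 2 → word 0xf264
seq:2 = 3 → 0x3 << 0 → word 0xf267
word = 0xf267 → big-endian bytes:
  [0]=0xf2  [1]=0x67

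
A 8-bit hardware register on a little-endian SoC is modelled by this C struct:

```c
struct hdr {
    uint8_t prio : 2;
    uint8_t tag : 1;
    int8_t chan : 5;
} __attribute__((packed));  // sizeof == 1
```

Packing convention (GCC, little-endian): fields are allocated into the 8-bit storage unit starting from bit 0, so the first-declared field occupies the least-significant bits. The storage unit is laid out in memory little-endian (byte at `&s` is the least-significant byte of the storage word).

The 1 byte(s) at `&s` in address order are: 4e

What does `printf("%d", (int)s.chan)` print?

9

[0]=0x4e (little-endian) → word 0x4e
prio:2 @ bit 0 → (0x4e>>0)&0x3 = 0x2
tag:1 @ bit 2 → (0x4e>>2)&0x1 = 0x1
chan:5 @ bit 3 → (0x4e>>3)&0x1f = 0x9  ←
chan signed 5b, MSB=0: value = 9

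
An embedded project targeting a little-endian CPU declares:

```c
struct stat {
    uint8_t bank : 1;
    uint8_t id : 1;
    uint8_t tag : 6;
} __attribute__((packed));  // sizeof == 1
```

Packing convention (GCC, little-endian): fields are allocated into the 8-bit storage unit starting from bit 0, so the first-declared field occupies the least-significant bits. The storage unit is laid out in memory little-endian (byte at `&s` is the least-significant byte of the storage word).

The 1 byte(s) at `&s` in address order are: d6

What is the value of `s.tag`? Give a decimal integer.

[0]=0xd6 (little-endian) → word 0xd6
bank [0+:1] = (word>>0) & 0x1 = 0
id [1+:1] = (word>>1) & 0x1 = 1
tag [2+:6] = (word>>2) & 0x3f = 53  ←

53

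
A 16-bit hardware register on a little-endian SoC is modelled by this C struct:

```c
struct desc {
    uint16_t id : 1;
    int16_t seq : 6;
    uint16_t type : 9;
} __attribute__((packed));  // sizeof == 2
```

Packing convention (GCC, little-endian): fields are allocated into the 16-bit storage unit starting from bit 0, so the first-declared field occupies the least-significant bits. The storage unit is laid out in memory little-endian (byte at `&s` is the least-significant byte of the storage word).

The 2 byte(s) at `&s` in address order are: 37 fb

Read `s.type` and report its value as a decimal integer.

502

[0]=0x37 [1]=0xfb (little-endian) → word 0xfb37
id [0+:1] = (word>>0) & 0x1 = 1
seq [1+:6] = (word>>1) & 0x3f = 27
type [7+:9] = (word>>7) & 0x1ff = 502  ←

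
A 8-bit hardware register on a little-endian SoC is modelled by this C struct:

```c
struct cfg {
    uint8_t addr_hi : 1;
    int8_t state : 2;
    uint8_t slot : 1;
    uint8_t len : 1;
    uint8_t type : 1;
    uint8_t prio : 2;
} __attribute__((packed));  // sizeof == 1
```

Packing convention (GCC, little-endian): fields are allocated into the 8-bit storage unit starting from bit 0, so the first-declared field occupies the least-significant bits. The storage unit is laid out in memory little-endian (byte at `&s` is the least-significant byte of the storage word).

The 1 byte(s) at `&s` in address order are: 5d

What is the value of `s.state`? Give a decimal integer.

[0]=0x5d (little-endian) → word 0x5d
addr_hi [0+:1] = (word>>0) & 0x1 = 1
state [1+:2] = (word>>1) & 0x3 = 2  ←
slot [3+:1] = (word>>3) & 0x1 = 1
len [4+:1] = (word>>4) & 0x1 = 1
type [5+:1] = (word>>5) & 0x1 = 0
prio [6+:2] = (word>>6) & 0x3 = 1
state signed 2b, MSB=1: 2 - 4 = -2

-2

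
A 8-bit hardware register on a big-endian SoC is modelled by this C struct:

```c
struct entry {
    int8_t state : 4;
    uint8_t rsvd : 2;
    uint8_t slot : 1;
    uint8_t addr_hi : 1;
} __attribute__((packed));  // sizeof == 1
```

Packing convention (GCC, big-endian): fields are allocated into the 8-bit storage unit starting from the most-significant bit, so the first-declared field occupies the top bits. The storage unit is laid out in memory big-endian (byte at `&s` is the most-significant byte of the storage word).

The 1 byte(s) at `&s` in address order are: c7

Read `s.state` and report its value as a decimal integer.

[0]=0xc7 (big-endian) → word 0xc7
state:4 @ bit 4 → (0xc7>>4)&0xf = 0xc  ←
rsvd:2 @ bit 2 → (0xc7>>2)&0x3 = 0x1
slot:1 @ bit 1 → (0xc7>>1)&0x1 = 0x1
addr_hi:1 @ bit 0 → (0xc7>>0)&0x1 = 0x1
state signed 4b, MSB=1: 12 - 16 = -4

-4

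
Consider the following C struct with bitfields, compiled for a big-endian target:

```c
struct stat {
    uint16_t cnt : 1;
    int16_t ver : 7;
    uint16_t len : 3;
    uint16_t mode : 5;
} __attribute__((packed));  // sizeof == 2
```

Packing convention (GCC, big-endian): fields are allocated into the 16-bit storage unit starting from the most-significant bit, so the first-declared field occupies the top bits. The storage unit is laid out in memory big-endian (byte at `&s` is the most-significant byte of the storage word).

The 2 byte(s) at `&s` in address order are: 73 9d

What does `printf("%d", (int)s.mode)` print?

29

[0]=0x73 [1]=0x9d (big-endian) → word 0x739d
cnt:1 @ bit 15 → (0x739d>>15)&0x1 = 0x0
ver:7 @ bit 8 → (0x739d>>8)&0x7f = 0x73
len:3 @ bit 5 → (0x739d>>5)&0x7 = 0x4
mode:5 @ bit 0 → (0x739d>>0)&0x1f = 0x1d  ←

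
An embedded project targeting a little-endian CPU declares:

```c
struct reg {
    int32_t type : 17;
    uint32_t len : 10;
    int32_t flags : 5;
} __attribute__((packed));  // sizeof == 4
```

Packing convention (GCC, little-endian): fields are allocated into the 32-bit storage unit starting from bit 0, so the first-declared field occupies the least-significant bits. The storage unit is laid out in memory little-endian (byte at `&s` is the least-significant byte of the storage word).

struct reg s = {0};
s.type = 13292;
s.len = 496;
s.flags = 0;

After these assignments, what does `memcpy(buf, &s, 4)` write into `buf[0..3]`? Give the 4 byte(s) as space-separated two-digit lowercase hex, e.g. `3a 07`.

ec 33 e0 03

[0+:17] type=13292 & 0x1ffff = 0x33ec; word=0x000033ec
[17+:10] len=496 & 0x3ff = 0x1f0; word=0x03e033ec
[27+:5] flags=0 & 0x1f = 0x0; word=0x03e033ec
word = 0x03e033ec → little-endian bytes:
  [0]=0xec  [1]=0x33  [2]=0xe0  [3]=0x03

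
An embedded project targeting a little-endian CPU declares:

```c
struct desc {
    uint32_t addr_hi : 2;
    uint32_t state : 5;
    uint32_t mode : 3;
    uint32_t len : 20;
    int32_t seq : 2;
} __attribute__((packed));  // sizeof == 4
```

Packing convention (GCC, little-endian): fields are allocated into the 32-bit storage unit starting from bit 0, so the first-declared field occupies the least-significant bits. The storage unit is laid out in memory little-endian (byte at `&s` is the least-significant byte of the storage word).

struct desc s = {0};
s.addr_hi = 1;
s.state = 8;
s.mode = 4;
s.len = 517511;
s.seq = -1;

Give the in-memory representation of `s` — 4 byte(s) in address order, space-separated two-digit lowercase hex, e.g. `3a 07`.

21 1e 96 df

addr_hi:2 = 1 → 0x1 << 0 → word 0x00000001
state:5 = 8 → 0x8 << 2 → word 0x00000021
mode:3 = 4 → 0x4 << 7 → word 0x00000221
len:20 = 517511 → 0x7e587 << 10 → word 0x1f961e21
seq:2 = -1 → 0x3 << 30 → word 0xdf961e21
word = 0xdf961e21 → little-endian bytes:
  [0]=0x21  [1]=0x1e  [2]=0x96  [3]=0xdf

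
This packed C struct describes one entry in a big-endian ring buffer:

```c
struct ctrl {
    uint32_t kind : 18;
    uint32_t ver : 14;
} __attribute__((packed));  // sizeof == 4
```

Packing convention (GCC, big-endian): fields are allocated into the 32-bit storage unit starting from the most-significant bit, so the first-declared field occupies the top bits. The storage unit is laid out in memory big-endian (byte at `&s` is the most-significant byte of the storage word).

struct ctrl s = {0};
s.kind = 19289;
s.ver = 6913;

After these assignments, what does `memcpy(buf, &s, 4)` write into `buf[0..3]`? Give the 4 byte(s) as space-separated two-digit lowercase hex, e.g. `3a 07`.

12 d6 5b 01

kind (18b) val=19289 bits=0x4b59 at bit 14: 0x12d64000
ver (14b) val=6913 bits=0x1b01 at bit 0: 0x12d65b01
word = 0x12d65b01 → big-endian bytes:
  [0]=0x12  [1]=0xd6  [2]=0x5b  [3]=0x01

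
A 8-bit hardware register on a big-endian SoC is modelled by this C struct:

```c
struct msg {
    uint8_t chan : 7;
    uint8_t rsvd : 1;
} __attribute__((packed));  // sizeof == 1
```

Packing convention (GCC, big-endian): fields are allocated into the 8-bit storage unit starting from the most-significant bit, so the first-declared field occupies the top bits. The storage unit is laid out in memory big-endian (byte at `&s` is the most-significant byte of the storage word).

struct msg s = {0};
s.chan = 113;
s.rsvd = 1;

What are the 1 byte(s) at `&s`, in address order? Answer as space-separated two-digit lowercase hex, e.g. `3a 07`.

[1+:7] chan=113 & 0x7f = 0x71; word=0xe2
[0+:1] rsvd=1 & 0x1 = 0x1; word=0xe3
word = 0xe3 → big-endian bytes:
  [0]=0xe3

e3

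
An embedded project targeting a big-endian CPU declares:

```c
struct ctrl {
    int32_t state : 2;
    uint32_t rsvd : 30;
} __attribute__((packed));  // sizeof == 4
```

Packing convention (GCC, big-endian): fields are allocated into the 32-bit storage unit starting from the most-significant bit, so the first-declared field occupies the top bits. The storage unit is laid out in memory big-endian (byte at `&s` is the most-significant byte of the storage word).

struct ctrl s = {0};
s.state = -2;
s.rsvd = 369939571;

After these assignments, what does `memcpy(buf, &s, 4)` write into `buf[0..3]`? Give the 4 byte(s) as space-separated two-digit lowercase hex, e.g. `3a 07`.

96 0c d4 73

state (2b) val=-2 bits=0x2 at bit 30: 0x80000000
rsvd (30b) val=369939571 bits=0x160cd473 at bit 0: 0x960cd473
word = 0x960cd473 → big-endian bytes:
  [0]=0x96  [1]=0x0c  [2]=0xd4  [3]=0x73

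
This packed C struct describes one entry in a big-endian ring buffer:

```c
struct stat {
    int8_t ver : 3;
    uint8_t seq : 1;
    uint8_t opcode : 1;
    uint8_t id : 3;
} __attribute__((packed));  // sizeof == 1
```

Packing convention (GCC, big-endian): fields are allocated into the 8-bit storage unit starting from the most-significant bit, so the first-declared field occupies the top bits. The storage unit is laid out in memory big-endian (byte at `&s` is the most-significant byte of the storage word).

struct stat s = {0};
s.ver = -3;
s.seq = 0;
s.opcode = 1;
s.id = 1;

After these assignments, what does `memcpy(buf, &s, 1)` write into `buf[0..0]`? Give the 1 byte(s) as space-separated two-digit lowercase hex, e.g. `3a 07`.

ver (3b) val=-3 bits=0x5 at bit 5: 0xa0
seq (1b) val=0 bits=0x0 at bit 4: 0xa0
opcode (1b) val=1 bits=0x1 at bit 3: 0xa8
id (3b) val=1 bits=0x1 at bit 0: 0xa9
word = 0xa9 → big-endian bytes:
  [0]=0xa9

a9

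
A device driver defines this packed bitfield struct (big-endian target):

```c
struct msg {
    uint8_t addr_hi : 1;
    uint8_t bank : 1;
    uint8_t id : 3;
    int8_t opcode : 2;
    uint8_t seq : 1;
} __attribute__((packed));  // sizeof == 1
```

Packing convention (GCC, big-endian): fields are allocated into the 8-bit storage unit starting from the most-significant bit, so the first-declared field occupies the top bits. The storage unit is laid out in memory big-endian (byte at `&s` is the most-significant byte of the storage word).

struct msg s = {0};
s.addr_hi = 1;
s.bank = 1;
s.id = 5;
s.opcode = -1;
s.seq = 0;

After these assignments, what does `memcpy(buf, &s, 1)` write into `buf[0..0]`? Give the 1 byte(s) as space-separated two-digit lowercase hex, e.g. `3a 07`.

ee

addr_hi:1 = 1 → 0x1 << 7 → word 0x80
bank:1 = 1 → 0x1 << 6 → word 0xc0
id:3 = 5 → 0x5 << 3 → word 0xe8
opcode:2 = -1 → 0x3 << 1 → word 0xee
seq:1 = 0 → 0x0 << 0 → word 0xee
word = 0xee → big-endian bytes:
  [0]=0xee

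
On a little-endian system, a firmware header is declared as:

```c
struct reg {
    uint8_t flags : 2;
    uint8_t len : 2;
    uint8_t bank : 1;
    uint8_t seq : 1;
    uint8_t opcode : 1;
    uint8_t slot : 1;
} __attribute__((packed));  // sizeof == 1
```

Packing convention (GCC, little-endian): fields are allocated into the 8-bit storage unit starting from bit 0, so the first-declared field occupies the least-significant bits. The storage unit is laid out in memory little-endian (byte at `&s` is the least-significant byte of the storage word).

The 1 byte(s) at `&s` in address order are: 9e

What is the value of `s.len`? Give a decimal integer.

[0]=0x9e (little-endian) → word 0x9e
flags:2 @ bit 0 → (0x9e>>0)&0x3 = 0x2
len:2 @ bit 2 → (0x9e>>2)&0x3 = 0x3  ←
bank:1 @ bit 4 → (0x9e>>4)&0x1 = 0x1
seq:1 @ bit 5 → (0x9e>>5)&0x1 = 0x0
opcode:1 @ bit 6 → (0x9e>>6)&0x1 = 0x0
slot:1 @ bit 7 → (0x9e>>7)&0x1 = 0x1

3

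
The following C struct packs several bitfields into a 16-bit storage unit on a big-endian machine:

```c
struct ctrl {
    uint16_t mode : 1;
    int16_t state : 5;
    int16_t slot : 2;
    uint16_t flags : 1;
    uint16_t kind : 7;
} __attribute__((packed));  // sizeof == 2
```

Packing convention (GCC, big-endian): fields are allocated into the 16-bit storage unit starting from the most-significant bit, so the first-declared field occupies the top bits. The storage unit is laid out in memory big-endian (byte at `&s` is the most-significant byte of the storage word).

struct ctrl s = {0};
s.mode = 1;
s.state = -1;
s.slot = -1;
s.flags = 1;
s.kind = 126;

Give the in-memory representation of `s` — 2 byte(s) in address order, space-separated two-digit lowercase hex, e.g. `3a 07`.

[15+:1] mode=1 & 0x1 = 0x1; word=0x8000
[10+:5] state=-1 & 0x1f = 0x1f; word=0xfc00
[8+:2] slot=-1 & 0x3 = 0x3; word=0xff00
[7+:1] flags=1 & 0x1 = 0x1; word=0xff80
[0+:7] kind=126 & 0x7f = 0x7e; word=0xfffe
word = 0xfffe → big-endian bytes:
  [0]=0xff  [1]=0xfe

ff fe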